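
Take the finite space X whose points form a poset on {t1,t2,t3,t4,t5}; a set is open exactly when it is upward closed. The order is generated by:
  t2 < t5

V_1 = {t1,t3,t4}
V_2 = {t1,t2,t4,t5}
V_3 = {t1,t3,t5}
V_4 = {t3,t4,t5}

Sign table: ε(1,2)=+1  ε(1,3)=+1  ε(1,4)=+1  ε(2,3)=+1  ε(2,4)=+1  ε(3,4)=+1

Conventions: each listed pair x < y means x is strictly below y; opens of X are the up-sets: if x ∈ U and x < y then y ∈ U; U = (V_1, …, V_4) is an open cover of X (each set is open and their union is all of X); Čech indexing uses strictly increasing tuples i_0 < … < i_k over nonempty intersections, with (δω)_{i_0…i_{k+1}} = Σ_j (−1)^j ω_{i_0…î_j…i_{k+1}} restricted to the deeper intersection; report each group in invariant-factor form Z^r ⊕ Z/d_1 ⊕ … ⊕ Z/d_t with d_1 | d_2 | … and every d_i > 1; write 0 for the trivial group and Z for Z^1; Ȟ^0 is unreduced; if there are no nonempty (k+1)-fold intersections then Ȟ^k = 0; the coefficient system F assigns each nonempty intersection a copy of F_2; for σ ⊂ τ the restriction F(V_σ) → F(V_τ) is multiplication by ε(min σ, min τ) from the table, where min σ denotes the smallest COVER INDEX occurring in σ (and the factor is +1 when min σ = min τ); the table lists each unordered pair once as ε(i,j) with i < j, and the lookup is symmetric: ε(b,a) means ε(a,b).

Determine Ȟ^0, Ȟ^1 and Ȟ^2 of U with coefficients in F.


nerve of the cover:
  V12={t1,t4} V13={t1,t3} V14={t3,t4} V23={t1,t5} V24={t4,t5} V34={t3,t5}
  V123={t1} V124={t4} V134={t3} V234={t5}
C dims 4,6,4; δ0: rk_F2 3; δ1: rk_F2 3
Ȟ^0 = (4 − 3) − 0 = 1, so Ȟ^0 ≅ Z/2
Ȟ^1 = (6 − 3) − 3 = 0, so Ȟ^1 ≅ 0
Ȟ^2 = (4 − 0) − 3 = 1, so Ȟ^2 ≅ Z/2

Ȟ^0 = Z/2, Ȟ^1 = 0 and Ȟ^2 = Z/2


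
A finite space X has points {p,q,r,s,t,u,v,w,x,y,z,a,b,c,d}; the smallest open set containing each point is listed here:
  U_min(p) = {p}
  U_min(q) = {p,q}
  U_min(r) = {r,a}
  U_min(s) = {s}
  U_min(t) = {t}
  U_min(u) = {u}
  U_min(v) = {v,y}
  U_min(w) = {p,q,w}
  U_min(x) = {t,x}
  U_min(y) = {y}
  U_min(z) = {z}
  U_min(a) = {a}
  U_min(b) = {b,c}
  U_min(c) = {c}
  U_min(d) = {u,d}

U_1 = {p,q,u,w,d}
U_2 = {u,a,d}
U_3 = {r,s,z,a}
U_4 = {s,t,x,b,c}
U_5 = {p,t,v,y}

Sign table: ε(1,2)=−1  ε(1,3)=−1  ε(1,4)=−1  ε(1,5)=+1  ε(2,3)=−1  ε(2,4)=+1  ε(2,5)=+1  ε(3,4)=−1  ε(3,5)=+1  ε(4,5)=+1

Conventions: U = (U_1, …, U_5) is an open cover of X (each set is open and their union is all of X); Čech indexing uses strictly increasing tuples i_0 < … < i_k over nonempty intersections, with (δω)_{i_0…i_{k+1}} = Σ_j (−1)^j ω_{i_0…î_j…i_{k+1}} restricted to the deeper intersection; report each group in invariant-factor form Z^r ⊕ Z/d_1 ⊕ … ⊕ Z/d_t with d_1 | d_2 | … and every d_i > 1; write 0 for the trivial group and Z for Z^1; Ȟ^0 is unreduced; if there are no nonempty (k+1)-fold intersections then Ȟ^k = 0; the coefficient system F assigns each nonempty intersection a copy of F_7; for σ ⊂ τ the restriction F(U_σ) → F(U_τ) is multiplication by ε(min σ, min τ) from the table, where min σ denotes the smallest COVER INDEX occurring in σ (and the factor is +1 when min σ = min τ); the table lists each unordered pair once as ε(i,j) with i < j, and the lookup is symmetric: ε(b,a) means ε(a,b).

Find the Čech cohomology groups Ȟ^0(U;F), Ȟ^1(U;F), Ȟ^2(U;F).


Ȟ^0 ≅ 0, Ȟ^1 ≅ 0, Ȟ^2 ≅ 0

nerve simplices:
  U12={u,d} U15={p} U23={a} U34={s} U45={t}
C dims 5,5; δ0: rk_F7 5
degree 0: 5−5−0 = 0 → Ȟ^0 ≅ 0
degree 1: 5−0−5 = 0 → Ȟ^1 ≅ 0
degree 2: 0−0−0 = 0 → Ȟ^2 ≅ 0


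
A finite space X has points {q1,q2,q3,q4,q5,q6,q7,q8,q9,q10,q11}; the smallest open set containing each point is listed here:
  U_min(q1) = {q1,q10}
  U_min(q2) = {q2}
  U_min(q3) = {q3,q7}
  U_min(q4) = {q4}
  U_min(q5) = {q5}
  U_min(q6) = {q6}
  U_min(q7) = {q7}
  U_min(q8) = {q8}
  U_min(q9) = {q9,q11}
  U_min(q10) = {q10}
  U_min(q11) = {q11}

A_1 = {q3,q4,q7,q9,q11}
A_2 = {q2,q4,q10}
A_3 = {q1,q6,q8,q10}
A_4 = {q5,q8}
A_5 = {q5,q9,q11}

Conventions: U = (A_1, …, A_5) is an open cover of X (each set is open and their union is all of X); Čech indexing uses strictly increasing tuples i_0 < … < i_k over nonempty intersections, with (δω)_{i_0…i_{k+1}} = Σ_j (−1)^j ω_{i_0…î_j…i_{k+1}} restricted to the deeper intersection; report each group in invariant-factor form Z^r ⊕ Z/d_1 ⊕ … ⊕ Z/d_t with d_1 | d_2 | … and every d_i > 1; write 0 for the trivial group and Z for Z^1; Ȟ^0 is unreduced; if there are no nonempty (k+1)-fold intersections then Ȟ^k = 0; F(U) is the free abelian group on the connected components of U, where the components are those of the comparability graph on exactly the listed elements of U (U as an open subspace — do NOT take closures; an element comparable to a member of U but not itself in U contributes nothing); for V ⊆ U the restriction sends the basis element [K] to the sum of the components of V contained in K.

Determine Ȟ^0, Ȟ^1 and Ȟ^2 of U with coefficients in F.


nonempty intersections:
  A12={q4} A15={q9,q11} A23={q10} A34={q8} A45={q5}
components per intersection:
  A1: {q3,q7} {q4} {q9,q11}
  A2: {q2} {q4} {q10}
  A3: {q1,q10} {q6} {q8}
  A4: {q5} {q8}
  A5: {q5} {q9,q11}
  A12: {q4}
  A15: {q9,q11}
  A23: {q10}
  A34: {q8}
  A45: {q5}
C dims 13,5; δ0: rk 5, SNF 1^5
Ȟ^0: (13−5)−0=8 ⇒ Z^8
Ȟ^1: (5−0)−5=0 ⇒ 0
Ȟ^2: (0−0)−0=0 ⇒ 0

Ȟ^0 ≅ Z^8; Ȟ^1 ≅ 0; Ȟ^2 ≅ 0


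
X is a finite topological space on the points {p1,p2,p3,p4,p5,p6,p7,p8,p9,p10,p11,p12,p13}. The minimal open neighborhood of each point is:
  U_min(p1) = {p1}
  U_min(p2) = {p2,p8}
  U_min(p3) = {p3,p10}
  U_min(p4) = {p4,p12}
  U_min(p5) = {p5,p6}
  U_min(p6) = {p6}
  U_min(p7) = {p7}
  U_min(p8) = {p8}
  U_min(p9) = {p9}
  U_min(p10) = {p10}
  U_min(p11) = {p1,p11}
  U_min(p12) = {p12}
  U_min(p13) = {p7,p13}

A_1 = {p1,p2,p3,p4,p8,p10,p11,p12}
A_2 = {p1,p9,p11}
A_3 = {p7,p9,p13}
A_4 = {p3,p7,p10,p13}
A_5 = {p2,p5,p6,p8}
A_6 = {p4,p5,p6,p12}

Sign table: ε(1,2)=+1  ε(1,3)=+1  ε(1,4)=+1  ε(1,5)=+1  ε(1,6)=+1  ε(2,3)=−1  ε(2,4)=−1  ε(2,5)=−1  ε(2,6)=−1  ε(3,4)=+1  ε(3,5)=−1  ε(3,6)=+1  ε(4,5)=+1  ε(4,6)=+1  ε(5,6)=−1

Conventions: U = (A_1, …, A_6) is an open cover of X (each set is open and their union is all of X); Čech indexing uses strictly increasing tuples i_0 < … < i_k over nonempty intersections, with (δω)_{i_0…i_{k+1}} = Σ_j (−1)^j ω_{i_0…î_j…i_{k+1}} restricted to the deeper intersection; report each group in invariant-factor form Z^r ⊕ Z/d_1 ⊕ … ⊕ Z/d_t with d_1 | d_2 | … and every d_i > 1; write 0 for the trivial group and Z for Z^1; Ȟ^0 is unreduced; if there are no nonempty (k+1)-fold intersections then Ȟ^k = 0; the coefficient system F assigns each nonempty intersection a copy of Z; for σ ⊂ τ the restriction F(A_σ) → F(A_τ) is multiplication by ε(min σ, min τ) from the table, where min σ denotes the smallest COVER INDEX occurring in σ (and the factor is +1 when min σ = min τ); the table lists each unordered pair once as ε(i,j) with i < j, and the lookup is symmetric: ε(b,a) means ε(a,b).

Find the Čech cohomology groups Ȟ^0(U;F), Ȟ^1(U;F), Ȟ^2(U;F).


nerve simplices:
  A12={p1,p11} A14={p3,p10} A15={p2,p8} A16={p4,p12} A23={p9} A34={p7,p13} A56={p5,p6}
C dims 6,7; δ0: rk 6, SNF 1^5·2
degree 0: 6−6−0 = 0 → Ȟ^0 ≅ 0
degree 1: 7−0−6 = 1 plus torsion [2] → Ȟ^1 ≅ Z ⊕ Z/2
degree 2: 0−0−0 = 0 → Ȟ^2 ≅ 0

Ȟ^0 ≅ 0; Ȟ^1 ≅ Z ⊕ Z/2; Ȟ^2 ≅ 0


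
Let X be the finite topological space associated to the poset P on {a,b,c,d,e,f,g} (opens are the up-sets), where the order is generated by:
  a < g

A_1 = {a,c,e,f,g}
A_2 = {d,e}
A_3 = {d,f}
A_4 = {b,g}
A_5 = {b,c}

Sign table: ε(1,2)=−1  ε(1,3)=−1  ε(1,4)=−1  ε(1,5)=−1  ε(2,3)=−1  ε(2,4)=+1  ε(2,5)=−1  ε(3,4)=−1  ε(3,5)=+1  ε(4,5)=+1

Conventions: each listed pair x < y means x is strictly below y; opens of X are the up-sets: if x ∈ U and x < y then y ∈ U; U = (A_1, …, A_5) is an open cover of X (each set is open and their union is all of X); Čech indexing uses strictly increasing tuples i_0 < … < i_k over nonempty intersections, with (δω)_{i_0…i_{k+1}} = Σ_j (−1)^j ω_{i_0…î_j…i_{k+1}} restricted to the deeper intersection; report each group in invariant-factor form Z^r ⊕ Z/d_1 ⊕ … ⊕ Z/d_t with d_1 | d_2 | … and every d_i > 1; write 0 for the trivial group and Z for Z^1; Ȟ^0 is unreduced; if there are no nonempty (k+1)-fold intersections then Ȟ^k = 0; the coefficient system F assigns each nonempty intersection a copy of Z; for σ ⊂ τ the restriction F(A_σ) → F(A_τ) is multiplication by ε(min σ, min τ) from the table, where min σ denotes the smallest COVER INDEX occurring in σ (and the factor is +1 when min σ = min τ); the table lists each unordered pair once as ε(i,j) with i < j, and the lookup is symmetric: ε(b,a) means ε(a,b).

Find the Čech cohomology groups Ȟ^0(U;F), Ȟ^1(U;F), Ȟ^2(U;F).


nonempty overlaps:
  A12={e} A13={f} A14={g} A15={c} A23={d} A45={b}
C dims 5,6; δ0: rk 5, SNF 1^4·2
degree 0: 5−5−0 = 0 → Ȟ^0 ≅ 0
degree 1: 6−0−5 = 1 plus torsion [2] → Ȟ^1 ≅ Z ⊕ Z/2
degree 2: 0−0−0 = 0 → Ȟ^2 ≅ 0

Ȟ^0 ≅ 0; Ȟ^1 ≅ Z ⊕ Z/2; Ȟ^2 ≅ 0


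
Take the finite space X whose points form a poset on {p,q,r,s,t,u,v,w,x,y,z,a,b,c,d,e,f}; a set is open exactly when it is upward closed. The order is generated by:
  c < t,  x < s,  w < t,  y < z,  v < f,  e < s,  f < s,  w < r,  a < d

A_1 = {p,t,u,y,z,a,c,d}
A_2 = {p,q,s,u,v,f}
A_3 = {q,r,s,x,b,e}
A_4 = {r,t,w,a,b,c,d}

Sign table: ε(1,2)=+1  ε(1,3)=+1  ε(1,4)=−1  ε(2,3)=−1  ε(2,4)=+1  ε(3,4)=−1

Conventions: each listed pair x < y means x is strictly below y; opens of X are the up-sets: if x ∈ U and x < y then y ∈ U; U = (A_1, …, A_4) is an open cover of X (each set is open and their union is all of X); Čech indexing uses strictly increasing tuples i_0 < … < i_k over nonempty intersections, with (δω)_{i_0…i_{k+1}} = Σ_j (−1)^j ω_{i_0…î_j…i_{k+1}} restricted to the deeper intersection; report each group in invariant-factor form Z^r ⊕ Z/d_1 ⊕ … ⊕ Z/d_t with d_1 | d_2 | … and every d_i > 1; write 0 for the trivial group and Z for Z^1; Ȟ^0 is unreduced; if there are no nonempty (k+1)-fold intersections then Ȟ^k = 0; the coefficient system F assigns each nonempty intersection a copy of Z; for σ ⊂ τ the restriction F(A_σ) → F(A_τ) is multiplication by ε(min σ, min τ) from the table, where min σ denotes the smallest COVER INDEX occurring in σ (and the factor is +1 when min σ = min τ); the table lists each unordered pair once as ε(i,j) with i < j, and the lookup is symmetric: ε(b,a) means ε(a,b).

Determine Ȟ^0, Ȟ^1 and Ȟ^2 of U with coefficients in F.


Ȟ^0(U;F) ≅ 0,  Ȟ^1(U;F) ≅ Z/2,  Ȟ^2(U;F) ≅ 0

nerve of the cover:
  A12={p,u} A14={t,a,c,d} A23={q,s} A34={r,b}
C dims 4,4; δ0: rk 4, SNF 1^3·2
Ȟ^0 = (4 − 4) − 0 = 0, so Ȟ^0 ≅ 0
Ȟ^1 = (4 − 0) − 4 = 0 plus torsion [2], so Ȟ^1 ≅ Z/2
Ȟ^2 = (0 − 0) − 0 = 0, so Ȟ^2 ≅ 0


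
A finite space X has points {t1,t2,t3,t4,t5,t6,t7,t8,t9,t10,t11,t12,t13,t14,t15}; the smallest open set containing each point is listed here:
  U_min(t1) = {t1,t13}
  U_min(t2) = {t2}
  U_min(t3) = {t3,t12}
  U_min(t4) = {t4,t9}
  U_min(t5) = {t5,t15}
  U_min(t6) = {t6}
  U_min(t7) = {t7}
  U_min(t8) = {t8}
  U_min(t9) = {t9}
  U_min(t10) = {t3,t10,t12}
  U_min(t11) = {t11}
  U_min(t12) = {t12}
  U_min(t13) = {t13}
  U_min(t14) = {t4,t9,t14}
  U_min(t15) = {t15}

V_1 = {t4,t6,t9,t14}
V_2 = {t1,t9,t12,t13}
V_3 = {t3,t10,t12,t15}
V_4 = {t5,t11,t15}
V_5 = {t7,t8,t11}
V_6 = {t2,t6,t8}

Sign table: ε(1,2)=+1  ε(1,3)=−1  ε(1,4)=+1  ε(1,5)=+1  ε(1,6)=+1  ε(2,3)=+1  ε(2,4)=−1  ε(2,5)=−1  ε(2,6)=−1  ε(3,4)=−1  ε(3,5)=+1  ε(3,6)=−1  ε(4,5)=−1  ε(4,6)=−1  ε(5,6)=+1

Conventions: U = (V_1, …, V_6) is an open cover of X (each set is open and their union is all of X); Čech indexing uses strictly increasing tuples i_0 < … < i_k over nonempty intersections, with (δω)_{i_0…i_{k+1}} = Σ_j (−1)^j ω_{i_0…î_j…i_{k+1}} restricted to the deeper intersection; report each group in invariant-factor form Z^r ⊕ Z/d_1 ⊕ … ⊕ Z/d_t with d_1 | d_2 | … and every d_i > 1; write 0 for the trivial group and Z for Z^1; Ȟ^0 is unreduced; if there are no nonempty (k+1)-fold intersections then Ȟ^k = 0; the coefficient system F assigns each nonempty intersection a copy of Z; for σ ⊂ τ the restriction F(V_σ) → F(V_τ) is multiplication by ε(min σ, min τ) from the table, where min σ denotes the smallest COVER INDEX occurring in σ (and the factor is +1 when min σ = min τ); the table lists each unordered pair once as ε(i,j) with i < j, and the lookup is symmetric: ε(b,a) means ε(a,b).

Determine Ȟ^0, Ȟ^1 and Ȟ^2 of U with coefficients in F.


Ȟ^0 = Z, Ȟ^1 = Z and Ȟ^2 = 0

nonempty overlaps:
  V12={t9} V16={t6} V23={t12} V34={t15} V45={t11} V56={t8}
C dims 6,6; δ0: rk 5, SNF 1^5
degree 0: 6−5−0 = 1 → Ȟ^0 ≅ Z
degree 1: 6−0−5 = 1 → Ȟ^1 ≅ Z
degree 2: 0−0−0 = 0 → Ȟ^2 ≅ 0


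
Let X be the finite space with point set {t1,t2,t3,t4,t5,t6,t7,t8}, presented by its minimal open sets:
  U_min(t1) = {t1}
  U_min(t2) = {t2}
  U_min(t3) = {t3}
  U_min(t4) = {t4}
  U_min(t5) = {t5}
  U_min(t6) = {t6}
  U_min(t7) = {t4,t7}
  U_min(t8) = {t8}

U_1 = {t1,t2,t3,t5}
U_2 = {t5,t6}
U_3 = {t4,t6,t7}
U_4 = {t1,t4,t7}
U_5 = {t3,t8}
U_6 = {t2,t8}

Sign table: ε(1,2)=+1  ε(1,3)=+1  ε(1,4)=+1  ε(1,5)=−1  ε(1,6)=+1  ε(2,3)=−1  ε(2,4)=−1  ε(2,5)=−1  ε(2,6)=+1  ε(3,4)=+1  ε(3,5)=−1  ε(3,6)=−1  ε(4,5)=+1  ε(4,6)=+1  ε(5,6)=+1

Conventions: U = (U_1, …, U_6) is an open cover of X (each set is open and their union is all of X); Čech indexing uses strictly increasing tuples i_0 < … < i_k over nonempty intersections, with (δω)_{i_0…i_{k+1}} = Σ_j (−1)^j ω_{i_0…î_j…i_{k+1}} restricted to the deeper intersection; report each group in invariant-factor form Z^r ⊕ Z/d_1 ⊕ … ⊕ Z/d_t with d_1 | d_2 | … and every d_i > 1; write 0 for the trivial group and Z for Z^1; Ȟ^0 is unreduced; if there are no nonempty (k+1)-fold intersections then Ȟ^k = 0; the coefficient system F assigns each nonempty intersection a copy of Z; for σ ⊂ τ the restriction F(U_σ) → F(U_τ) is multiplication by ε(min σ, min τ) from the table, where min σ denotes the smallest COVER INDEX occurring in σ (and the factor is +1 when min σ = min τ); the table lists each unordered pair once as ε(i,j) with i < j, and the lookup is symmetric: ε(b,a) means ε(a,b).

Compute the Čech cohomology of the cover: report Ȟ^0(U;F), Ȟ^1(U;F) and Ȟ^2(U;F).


Ȟ^0(U;F) ≅ 0,  Ȟ^1(U;F) ≅ Z ⊕ Z/2,  Ȟ^2(U;F) ≅ 0

nonempty overlaps:
  U12={t5} U14={t1} U15={t3} U16={t2} U23={t6} U34={t4,t7} U56={t8}
C dims 6,7; δ0: rk 6, SNF 1^5·2
degree 0: 6−6−0 = 0 → Ȟ^0 ≅ 0
degree 1: 7−0−6 = 1 plus torsion [2] → Ȟ^1 ≅ Z ⊕ Z/2
degree 2: 0−0−0 = 0 → Ȟ^2 ≅ 0


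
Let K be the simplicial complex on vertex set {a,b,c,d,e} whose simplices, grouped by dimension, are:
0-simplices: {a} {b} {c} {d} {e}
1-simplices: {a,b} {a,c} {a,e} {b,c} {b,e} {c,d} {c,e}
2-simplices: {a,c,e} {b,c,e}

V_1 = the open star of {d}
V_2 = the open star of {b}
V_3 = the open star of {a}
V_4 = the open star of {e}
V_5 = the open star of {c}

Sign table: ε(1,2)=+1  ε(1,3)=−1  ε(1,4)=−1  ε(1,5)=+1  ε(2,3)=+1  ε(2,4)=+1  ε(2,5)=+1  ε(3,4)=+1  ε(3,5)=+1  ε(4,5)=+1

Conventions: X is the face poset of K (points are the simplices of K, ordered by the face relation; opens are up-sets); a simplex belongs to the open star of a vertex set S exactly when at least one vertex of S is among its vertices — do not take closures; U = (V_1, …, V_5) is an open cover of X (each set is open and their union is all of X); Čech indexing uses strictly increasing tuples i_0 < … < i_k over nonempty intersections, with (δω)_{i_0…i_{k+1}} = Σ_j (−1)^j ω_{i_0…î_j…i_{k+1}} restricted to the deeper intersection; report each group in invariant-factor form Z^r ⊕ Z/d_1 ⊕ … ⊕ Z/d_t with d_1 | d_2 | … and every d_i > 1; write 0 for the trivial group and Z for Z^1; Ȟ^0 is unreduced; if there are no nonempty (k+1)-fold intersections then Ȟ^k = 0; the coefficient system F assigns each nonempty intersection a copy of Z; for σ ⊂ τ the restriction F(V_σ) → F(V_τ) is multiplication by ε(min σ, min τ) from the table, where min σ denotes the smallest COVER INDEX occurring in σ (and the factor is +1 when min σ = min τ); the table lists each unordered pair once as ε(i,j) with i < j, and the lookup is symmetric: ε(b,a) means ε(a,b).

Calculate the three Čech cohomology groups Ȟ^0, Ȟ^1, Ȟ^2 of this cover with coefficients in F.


intersection data:
  V1={{d},{c,d}} V2={{b},{a,b},{b,c},{b,e},{b,c,e}} V3={{a},{a,b},{a,c},{a,e},{a,c,e}} V4={{e},{a,e},{b,e},{c,e},{a,c,e},{b,c,e}} V5={{c},{a,c},{b,c},{c,d},{c,e},{a,c,e},{b,c,e}}
  V15={{c,d}} V23={{a,b}} V24={{b,e},{b,c,e}} V25={{b,c},{b,c,e}} V34={{a,e},{a,c,e}} V35={{a,c},{a,c,e}} V45={{c,e},{a,c,e},{b,c,e}}
  V245={{b,c,e}} V345={{a,c,e}}
C dims 5,7,2; δ0: rk 4, SNF 1^4; δ1: rk 2, SNF 1^2
Ȟ^0 = (5 − 4) − 0 = 1, so Ȟ^0 ≅ Z
Ȟ^1 = (7 − 2) − 4 = 1, so Ȟ^1 ≅ Z
Ȟ^2 = (2 − 0) − 2 = 0, so Ȟ^2 ≅ 0

Ȟ^0 ≅ Z,  Ȟ^1 ≅ Z,  Ȟ^2 ≅ 0


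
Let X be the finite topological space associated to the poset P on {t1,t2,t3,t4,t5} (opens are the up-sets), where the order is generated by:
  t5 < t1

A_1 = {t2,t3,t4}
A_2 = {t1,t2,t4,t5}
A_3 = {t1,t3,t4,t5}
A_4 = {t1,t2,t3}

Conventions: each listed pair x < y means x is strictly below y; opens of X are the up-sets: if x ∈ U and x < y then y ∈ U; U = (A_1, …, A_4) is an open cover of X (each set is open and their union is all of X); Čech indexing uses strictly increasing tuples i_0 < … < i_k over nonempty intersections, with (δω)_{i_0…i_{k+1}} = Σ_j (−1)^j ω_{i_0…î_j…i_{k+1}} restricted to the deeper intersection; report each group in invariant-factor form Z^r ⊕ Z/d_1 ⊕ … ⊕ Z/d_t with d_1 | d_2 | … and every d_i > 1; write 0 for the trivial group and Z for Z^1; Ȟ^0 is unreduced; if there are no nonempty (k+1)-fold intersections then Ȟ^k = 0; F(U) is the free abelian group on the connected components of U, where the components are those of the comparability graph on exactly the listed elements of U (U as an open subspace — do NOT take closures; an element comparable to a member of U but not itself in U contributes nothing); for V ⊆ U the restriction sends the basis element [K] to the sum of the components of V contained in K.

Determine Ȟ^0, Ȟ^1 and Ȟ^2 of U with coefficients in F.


Ȟ^0 = Z^4, Ȟ^1 = 0 and Ȟ^2 = 0

intersection data:
  A12={t2,t4} A13={t3,t4} A14={t2,t3} A23={t1,t4,t5} A24={t1,t2} A34={t1,t3}
  A123={t4} A124={t2} A134={t3} A234={t1}
components per intersection:
  A1: {t2} {t3} {t4}
  A2: {t1,t5} {t2} {t4}
  A3: {t1,t5} {t3} {t4}
  A4: {t1} {t2} {t3}
  A12: {t2} {t4}
  A13: {t3} {t4}
  A14: {t2} {t3}
  A23: {t1,t5} {t4}
  A24: {t1} {t2}
  A34: {t1} {t3}
  A123: {t4}
  A124: {t2}
  A134: {t3}
  A234: {t1}
C dims 12,12,4; δ0: rk 8, SNF 1^8; δ1: rk 4, SNF 1^4
Ȟ^0 = (12 − 8) − 0 = 4, so Ȟ^0 ≅ Z^4
Ȟ^1 = (12 − 4) − 8 = 0, so Ȟ^1 ≅ 0
Ȟ^2 = (4 − 0) − 4 = 0, so Ȟ^2 ≅ 0


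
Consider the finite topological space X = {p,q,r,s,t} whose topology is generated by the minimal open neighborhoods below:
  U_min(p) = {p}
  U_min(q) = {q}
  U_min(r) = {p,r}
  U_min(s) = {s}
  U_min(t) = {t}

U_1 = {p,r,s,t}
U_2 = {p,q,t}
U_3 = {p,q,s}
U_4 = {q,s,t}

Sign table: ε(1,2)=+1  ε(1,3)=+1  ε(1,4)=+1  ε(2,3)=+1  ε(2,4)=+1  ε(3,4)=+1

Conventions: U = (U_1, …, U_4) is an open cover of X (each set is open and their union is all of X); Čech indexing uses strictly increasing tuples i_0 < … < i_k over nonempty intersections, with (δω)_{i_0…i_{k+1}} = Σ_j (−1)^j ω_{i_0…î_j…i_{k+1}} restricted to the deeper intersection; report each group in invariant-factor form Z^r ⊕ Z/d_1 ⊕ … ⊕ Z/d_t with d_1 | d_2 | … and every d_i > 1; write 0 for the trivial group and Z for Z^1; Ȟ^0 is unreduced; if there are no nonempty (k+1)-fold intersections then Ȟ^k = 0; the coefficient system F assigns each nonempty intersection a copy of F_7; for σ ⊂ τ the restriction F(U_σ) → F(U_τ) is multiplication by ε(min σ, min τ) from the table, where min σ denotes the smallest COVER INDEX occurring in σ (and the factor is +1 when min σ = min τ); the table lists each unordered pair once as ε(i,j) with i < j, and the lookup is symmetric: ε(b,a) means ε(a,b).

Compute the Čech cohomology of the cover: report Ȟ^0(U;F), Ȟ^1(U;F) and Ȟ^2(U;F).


Ȟ^0 = Z/7,  Ȟ^1 = 0,  Ȟ^2 = Z/7

nonempty overlaps:
  U12={p,t} U13={p,s} U14={s,t} U23={p,q} U24={q,t} U34={q,s}
  U123={p} U124={t} U134={s} U234={q}
C dims 4,6,4; δ0: rk_F7 3; δ1: rk_F7 3
degree 0: 4−3−0 = 1 → Ȟ^0 ≅ Z/7
degree 1: 6−3−3 = 0 → Ȟ^1 ≅ 0
degree 2: 4−0−3 = 1 → Ȟ^2 ≅ Z/7


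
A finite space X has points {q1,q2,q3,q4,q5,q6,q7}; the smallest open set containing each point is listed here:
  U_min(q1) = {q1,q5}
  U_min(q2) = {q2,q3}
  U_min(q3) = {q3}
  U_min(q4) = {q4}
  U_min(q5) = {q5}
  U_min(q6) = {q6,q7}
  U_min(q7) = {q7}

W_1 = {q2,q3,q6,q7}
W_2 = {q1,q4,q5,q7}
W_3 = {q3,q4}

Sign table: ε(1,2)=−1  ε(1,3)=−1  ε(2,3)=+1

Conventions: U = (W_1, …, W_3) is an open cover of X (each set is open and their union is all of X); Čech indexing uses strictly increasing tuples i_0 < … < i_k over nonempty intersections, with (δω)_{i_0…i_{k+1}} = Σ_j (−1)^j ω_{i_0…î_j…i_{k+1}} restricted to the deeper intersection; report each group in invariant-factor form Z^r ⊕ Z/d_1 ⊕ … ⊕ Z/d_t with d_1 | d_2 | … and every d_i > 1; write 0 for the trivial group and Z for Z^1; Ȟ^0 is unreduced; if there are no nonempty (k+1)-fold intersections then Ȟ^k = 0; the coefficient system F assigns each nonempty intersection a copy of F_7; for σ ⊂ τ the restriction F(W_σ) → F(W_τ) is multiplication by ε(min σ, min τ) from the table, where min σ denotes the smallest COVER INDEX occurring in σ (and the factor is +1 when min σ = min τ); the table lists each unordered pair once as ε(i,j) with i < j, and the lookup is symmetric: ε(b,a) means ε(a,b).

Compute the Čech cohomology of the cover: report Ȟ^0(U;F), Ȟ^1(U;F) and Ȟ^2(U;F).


Ȟ^0 = Z/7,  Ȟ^1 = Z/7,  Ȟ^2 = 0

nonempty intersections:
  W12={q7} W13={q3} W23={q4}
C dims 3,3; δ0: rk_F7 2
Ȟ^0: (3−2)−0=1 ⇒ Z/7
Ȟ^1: (3−0)−2=1 ⇒ Z/7
Ȟ^2: (0−0)−0=0 ⇒ 0


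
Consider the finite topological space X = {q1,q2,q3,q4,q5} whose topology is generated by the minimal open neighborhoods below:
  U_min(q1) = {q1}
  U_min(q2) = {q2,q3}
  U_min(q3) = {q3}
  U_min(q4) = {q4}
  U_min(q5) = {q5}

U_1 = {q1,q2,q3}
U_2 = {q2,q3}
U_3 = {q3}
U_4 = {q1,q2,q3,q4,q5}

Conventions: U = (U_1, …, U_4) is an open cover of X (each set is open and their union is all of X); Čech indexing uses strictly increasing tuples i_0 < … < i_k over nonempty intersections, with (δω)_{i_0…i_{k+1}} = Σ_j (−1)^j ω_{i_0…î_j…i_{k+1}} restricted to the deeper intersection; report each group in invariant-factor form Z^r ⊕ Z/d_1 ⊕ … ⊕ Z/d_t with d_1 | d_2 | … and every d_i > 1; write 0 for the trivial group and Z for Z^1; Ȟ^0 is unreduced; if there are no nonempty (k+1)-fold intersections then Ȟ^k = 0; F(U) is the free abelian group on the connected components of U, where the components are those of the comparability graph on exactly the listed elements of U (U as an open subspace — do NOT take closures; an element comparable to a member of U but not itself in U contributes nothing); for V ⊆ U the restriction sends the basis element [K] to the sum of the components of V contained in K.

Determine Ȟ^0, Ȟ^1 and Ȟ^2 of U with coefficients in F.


Ȟ^0 ≅ Z^4,  Ȟ^1 ≅ 0,  Ȟ^2 ≅ 0

cover nerve:
  U12={q2,q3} U13={q3} U14={q1,q2,q3} U23={q3} U24={q2,q3} U34={q3}
  U123={q3} U124={q2,q3} U134={q3} U234={q3}
  U1234={q3}
components per intersection:
  U1: {q1} {q2,q3}
  U2: {q2,q3}
  U3: {q3}
  U4: {q1} {q2,q3} {q4} {q5}
  U12: {q2,q3}
  U13: {q3}
  U14: {q1} {q2,q3}
  U23: {q3}
  U24: {q2,q3}
  U34: {q3}
  U123: {q3}
  U124: {q2,q3}
  U134: {q3}
  U234: {q3}
  U1234: {q3}
C dims 8,7,4,1; δ0: rk 4, SNF 1^4; δ1: rk 3, SNF 1^3; δ2: rk 1, SNF 1^1
Ȟ^0: (8−4)−0=4 ⇒ Z^4
Ȟ^1: (7−3)−4=0 ⇒ 0
Ȟ^2: (4−1)−3=0 ⇒ 0


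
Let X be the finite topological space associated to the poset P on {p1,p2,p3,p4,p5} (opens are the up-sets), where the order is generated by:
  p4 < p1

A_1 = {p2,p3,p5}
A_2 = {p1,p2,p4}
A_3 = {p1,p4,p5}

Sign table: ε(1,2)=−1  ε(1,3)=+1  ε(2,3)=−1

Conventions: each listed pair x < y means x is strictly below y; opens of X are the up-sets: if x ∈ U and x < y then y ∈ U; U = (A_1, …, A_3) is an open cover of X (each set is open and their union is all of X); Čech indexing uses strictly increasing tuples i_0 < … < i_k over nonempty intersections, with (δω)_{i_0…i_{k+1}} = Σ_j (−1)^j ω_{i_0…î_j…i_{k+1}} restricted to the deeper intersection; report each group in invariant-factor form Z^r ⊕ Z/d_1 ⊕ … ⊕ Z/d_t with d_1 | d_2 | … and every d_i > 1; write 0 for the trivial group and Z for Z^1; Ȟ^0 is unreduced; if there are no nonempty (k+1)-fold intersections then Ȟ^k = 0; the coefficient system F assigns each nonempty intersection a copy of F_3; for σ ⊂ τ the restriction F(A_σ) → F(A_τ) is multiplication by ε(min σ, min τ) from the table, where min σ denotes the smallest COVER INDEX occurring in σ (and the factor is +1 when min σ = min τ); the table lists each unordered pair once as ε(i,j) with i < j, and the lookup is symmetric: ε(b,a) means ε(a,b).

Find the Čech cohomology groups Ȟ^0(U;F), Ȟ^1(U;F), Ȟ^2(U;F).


Ȟ^0(U;F) ≅ Z/3,  Ȟ^1(U;F) ≅ Z/3,  Ȟ^2(U;F) ≅ 0

nonempty overlaps:
  A12={p2} A13={p5} A23={p1,p4}
C dims 3,3; δ0: rk_F3 2
degree 0: 3−2−0 = 1 → Ȟ^0 ≅ Z/3
degree 1: 3−0−2 = 1 → Ȟ^1 ≅ Z/3
degree 2: 0−0−0 = 0 → Ȟ^2 ≅ 0


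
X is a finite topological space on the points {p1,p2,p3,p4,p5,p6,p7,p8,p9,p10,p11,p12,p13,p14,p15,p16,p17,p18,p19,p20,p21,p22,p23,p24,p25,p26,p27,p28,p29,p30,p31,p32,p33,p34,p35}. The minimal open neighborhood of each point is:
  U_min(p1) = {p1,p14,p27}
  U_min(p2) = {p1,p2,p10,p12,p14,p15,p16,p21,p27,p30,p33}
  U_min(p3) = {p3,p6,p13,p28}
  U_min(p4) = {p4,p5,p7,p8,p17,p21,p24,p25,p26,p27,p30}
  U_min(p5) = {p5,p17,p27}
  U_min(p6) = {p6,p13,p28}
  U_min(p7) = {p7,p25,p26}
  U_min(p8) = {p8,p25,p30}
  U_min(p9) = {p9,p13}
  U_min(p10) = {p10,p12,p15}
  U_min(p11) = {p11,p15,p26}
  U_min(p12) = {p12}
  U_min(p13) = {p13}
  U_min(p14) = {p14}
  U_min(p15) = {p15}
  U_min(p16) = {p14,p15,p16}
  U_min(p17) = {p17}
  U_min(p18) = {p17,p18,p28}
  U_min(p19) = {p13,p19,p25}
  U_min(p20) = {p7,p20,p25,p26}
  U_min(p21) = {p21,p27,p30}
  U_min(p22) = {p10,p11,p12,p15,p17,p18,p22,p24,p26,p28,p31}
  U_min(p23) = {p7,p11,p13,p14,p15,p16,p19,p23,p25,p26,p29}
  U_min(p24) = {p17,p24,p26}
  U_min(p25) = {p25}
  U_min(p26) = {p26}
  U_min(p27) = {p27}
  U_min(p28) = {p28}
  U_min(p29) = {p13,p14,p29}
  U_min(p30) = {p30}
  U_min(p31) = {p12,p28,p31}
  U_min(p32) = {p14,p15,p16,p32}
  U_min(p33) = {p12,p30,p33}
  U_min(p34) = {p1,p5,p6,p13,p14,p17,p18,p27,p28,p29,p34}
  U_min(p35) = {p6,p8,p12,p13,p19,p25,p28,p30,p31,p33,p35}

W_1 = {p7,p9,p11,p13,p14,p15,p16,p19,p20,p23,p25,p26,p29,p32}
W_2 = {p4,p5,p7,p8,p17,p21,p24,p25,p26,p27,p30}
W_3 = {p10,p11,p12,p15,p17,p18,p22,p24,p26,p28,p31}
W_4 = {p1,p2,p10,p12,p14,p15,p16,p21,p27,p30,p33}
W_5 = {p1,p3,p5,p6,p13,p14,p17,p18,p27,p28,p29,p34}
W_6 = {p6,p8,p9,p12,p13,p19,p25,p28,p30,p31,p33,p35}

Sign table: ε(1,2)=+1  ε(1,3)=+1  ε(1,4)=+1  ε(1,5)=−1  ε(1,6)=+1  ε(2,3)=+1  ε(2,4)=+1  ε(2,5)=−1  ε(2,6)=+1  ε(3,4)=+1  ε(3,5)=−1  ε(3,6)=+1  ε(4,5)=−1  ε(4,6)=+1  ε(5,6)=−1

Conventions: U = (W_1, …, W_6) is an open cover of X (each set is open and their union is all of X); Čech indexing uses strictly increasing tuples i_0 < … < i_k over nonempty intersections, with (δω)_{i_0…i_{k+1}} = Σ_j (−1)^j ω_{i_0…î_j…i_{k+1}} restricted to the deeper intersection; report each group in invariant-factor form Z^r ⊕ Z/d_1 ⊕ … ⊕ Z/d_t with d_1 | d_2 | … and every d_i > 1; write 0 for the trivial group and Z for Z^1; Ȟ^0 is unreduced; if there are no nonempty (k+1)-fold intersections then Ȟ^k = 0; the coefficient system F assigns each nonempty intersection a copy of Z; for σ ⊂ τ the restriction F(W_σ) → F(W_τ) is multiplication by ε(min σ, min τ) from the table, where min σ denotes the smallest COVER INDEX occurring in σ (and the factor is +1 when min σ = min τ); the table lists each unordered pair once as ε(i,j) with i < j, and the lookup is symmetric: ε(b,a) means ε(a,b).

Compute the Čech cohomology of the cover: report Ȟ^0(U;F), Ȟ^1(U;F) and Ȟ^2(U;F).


intersection data:
  W12={p7,p25,p26} W13={p11,p15,p26} W14={p14,p15,p16} W15={p13,p14,p29} W16={p9,p13,p19,p25} W23={p17,p24,p26} W24={p21,p27,p30} W25={p5,p17,p27} W26={p8,p25,p30} W34={p10,p12,p15} W35={p17,p18,p28} W36={p12,p28,p31} W45={p1,p14,p27} W46={p12,p30,p33} W56={p6,p13,p28}
  W123={p26} W126={p25} W134={p15} W145={p14} W156={p13} W235={p17} W245={p27} W246={p30} W346={p12} W356={p28}
C dims 6,15,10; δ0: rk 5, SNF 1^5; δ1: rk 10, SNF 1^9·2
Ȟ^0 = (6 − 5) − 0 = 1, so Ȟ^0 ≅ Z
Ȟ^1 = (15 − 10) − 5 = 0, so Ȟ^1 ≅ 0
Ȟ^2 = (10 − 0) − 10 = 0 plus torsion [2], so Ȟ^2 ≅ Z/2

Ȟ^0 = Z,  Ȟ^1 = 0,  Ȟ^2 = Z/2


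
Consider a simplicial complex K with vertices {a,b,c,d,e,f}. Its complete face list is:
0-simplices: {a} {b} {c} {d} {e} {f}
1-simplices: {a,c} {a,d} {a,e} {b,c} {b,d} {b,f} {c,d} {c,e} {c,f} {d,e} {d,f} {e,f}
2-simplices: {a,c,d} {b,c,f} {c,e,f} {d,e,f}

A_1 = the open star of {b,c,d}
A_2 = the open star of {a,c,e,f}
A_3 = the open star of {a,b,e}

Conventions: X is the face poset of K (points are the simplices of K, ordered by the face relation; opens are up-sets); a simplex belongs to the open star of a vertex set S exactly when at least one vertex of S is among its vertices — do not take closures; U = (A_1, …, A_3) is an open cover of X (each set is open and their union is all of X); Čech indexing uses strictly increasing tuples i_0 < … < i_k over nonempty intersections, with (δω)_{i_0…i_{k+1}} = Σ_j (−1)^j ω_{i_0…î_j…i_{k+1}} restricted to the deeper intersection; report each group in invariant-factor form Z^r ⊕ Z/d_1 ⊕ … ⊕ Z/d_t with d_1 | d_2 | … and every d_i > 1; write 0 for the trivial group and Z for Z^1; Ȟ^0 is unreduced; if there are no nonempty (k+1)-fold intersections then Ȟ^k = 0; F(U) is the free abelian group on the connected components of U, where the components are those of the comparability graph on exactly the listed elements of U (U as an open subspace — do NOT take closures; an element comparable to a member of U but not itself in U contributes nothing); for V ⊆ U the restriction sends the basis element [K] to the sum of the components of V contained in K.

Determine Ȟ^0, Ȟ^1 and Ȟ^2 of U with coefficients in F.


Ȟ^0 = Z; Ȟ^1 = Z; Ȟ^2 = 0

nerve simplices:
  A1={{b},{c},{d},{a,c},{a,d},{b,c},{b,d},{b,f},{c,d},{c,e},{c,f},{d,e},{d,f},{a,c,d},{b,c,f},{c,e,f},{d,e,f}} A2={{a},{c},{e},{f},{a,c},{a,d},{a,e},{b,c},{b,f},{c,d},{c,e},{c,f},{d,e},{d,f},{e,f},{a,c,d},{b,c,f},{c,e,f},{d,e,f}} A3={{a},{b},{e},{a,c},{a,d},{a,e},{b,c},{b,d},{b,f},{c,e},{d,e},{e,f},{a,c,d},{b,c,f},{c,e,f},{d,e,f}}
  A12={{c},{a,c},{a,d},{b,c},{b,f},{c,d},{c,e},{c,f},{d,e},{d,f},{a,c,d},{b,c,f},{c,e,f},{d,e,f}} A13={{b},{a,c},{a,d},{b,c},{b,d},{b,f},{c,e},{d,e},{a,c,d},{b,c,f},{c,e,f},{d,e,f}} A23={{a},{e},{a,c},{a,d},{a,e},{b,c},{b,f},{c,e},{d,e},{e,f},{a,c,d},{b,c,f},{c,e,f},{d,e,f}}
  A123={{a,c},{a,d},{b,c},{b,f},{c,e},{d,e},{a,c,d},{b,c,f},{c,e,f},{d,e,f}}
components per intersection:
  A1: {{b},{c},{d},{a,c},{a,d},{b,c},{b,d},{b,f},{c,d},{c,e},{c,f},{d,e},{d,f},{a,c,d},{b,c,f},{c,e,f},{d,e,f}}
  A2: {{a},{c},{e},{f},{a,c},{a,d},{a,e},{b,c},{b,f},{c,d},{c,e},{c,f},{d,e},{d,f},{e,f},{a,c,d},{b,c,f},{c,e,f},{d,e,f}}
  A3: {{a},{e},{a,c},{a,d},{a,e},{c,e},{d,e},{e,f},{a,c,d},{c,e,f},{d,e,f}} {{b},{b,c},{b,d},{b,f},{b,c,f}}
  A12: {{c},{a,c},{a,d},{b,c},{b,f},{c,d},{c,e},{c,f},{a,c,d},{b,c,f},{c,e,f}} {{d,e},{d,f},{d,e,f}}
  A13: {{b},{b,c},{b,d},{b,f},{b,c,f}} {{a,c},{a,d},{a,c,d}} {{c,e},{c,e,f}} {{d,e},{d,e,f}}
  A23: {{a},{e},{a,c},{a,d},{a,e},{c,e},{d,e},{e,f},{a,c,d},{c,e,f},{d,e,f}} {{b,c},{b,f},{b,c,f}}
  A123: {{a,c},{a,d},{a,c,d}} {{b,c},{b,f},{b,c,f}} {{c,e},{c,e,f}} {{d,e},{d,e,f}}
C dims 4,8,4; δ0: rk 3, SNF 1^3; δ1: rk 4, SNF 1^4
degree 0: 4−3−0 = 1 → Ȟ^0 ≅ Z
degree 1: 8−4−3 = 1 → Ȟ^1 ≅ Z
degree 2: 4−0−4 = 0 → Ȟ^2 ≅ 0


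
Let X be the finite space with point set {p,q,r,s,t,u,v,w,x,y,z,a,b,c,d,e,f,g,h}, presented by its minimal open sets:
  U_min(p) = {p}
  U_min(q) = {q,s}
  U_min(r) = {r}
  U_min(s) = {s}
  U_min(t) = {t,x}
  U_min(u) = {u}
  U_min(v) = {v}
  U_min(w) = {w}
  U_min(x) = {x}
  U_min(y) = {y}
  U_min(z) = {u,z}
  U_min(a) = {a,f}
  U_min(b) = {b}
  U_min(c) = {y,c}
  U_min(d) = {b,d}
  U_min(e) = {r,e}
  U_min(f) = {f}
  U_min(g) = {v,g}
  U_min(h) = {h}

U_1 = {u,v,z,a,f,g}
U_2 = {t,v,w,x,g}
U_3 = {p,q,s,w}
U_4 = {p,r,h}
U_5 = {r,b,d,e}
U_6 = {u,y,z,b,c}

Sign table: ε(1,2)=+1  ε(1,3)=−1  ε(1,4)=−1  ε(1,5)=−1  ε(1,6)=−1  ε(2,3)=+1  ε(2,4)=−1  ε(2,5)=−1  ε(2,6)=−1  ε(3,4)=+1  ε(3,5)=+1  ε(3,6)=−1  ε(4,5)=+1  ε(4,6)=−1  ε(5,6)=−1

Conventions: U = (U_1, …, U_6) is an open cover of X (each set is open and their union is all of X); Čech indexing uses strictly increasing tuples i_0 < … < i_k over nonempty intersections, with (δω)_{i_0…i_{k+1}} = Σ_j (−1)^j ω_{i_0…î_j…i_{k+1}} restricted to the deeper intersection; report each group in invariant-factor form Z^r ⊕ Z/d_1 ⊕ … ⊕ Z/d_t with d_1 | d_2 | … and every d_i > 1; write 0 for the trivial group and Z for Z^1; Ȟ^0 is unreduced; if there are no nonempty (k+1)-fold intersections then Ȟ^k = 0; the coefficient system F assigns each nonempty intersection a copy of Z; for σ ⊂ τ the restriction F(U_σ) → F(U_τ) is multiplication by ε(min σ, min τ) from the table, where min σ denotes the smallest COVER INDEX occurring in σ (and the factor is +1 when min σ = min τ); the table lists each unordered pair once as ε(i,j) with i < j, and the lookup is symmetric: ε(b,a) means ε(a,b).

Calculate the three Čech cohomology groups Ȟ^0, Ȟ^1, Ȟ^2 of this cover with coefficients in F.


nerve of the cover:
  U12={v,g} U16={u,z} U23={w} U34={p} U45={r} U56={b}
C dims 6,6; δ0: rk 5, SNF 1^5
Ȟ^0 = (6 − 5) − 0 = 1, so Ȟ^0 ≅ Z
Ȟ^1 = (6 − 0) − 5 = 1, so Ȟ^1 ≅ Z
Ȟ^2 = (0 − 0) − 0 = 0, so Ȟ^2 ≅ 0

Ȟ^0 = Z, Ȟ^1 = Z and Ȟ^2 = 0


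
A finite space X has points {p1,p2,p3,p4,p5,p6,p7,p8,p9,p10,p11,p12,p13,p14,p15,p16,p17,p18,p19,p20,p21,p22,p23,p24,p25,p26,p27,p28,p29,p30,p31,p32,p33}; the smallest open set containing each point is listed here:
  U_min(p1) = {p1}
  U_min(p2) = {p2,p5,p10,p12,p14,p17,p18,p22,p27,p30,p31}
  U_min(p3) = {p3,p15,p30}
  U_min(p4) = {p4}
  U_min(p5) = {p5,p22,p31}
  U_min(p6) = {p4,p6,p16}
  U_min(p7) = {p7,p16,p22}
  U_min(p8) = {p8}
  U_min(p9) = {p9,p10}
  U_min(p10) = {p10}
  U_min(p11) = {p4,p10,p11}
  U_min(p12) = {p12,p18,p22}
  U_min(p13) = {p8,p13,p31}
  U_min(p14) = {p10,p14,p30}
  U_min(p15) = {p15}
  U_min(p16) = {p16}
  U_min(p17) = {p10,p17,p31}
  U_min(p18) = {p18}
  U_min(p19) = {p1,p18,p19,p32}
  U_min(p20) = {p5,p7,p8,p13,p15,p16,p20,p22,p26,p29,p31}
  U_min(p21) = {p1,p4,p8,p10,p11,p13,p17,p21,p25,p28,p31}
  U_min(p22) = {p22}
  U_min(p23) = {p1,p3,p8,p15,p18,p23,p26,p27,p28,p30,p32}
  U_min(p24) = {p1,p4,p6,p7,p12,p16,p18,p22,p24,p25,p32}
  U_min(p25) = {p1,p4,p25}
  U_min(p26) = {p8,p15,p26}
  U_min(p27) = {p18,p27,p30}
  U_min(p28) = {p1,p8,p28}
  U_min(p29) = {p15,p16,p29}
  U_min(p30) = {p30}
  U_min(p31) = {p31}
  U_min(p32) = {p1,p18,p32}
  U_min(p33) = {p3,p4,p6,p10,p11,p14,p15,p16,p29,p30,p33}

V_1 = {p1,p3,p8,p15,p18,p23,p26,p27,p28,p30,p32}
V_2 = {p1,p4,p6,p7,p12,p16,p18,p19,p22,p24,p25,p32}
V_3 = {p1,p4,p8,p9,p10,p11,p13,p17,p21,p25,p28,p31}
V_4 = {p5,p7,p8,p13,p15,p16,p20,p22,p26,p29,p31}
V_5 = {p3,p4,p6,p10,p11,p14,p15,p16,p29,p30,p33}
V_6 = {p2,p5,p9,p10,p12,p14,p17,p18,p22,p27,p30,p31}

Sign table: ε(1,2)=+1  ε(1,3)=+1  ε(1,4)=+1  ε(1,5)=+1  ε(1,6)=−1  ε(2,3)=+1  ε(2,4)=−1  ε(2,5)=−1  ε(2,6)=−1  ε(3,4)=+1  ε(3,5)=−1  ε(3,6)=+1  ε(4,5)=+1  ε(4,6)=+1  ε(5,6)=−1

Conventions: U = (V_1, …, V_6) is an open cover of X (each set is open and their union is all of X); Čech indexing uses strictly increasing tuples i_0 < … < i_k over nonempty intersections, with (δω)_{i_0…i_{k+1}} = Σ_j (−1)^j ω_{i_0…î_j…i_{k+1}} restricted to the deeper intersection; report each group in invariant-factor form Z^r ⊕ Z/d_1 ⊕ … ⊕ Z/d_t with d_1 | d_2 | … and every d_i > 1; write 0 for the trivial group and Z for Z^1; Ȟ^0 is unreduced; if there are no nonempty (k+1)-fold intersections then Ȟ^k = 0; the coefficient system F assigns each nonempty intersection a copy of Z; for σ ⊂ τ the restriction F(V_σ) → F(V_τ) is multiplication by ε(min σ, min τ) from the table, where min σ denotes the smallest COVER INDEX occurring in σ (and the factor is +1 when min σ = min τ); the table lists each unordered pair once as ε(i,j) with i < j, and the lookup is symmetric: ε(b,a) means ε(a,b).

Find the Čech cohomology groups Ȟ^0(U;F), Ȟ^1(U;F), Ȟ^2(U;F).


Ȟ^0(U;F) ≅ 0, Ȟ^1(U;F) ≅ Z/2 and Ȟ^2(U;F) ≅ Z

nonempty intersections:
  V12={p1,p18,p32} V13={p1,p8,p28} V14={p8,p15,p26} V15={p3,p15,p30} V16={p18,p27,p30} V23={p1,p4,p25} V24={p7,p16,p22} V25={p4,p6,p16} V26={p12,p18,p22} V34={p8,p13,p31} V35={p4,p10,p11} V36={p9,p10,p17,p31} V45={p15,p16,p29} V46={p5,p22,p31} V56={p10,p14,p30}
  V123={p1} V126={p18} V134={p8} V145={p15} V156={p30} V235={p4} V245={p16} V246={p22} V346={p31} V356={p10}
C dims 6,15,10; δ0: rk 6, SNF 1^5·2; δ1: rk 9, SNF 1^9
Ȟ^0: (6−6)−0=0 ⇒ 0
Ȟ^1: (15−9)−6=0 plus torsion [2] ⇒ Z/2
Ȟ^2: (10−0)−9=1 ⇒ Z


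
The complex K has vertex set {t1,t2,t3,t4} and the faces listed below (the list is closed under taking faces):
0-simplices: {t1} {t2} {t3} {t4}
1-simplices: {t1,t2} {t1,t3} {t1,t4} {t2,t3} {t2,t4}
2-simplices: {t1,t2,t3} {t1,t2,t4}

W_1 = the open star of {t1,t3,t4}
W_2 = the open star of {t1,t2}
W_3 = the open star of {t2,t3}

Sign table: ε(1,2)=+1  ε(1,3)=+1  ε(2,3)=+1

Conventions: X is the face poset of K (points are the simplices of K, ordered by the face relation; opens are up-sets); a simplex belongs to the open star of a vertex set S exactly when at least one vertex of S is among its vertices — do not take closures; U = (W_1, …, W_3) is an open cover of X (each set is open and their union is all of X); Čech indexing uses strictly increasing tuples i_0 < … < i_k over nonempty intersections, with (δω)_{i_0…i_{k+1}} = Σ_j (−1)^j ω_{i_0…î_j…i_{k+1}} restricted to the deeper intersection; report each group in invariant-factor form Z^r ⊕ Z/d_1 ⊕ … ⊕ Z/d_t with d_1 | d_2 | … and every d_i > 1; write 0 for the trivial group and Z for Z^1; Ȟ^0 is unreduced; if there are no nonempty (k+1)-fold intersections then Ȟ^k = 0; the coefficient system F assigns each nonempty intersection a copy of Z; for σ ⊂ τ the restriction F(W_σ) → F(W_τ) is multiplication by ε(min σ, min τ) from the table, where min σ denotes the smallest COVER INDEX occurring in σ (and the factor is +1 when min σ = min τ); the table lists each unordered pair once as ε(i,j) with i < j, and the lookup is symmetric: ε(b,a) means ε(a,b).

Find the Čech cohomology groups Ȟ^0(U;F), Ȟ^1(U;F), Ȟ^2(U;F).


Ȟ^0 = Z,  Ȟ^1 = 0,  Ȟ^2 = 0

nonempty intersections:
  W1={{t1},{t3},{t4},{t1,t2},{t1,t3},{t1,t4},{t2,t3},{t2,t4},{t1,t2,t3},{t1,t2,t4}} W2={{t1},{t2},{t1,t2},{t1,t3},{t1,t4},{t2,t3},{t2,t4},{t1,t2,t3},{t1,t2,t4}} W3={{t2},{t3},{t1,t2},{t1,t3},{t2,t3},{t2,t4},{t1,t2,t3},{t1,t2,t4}}
  W12={{t1},{t1,t2},{t1,t3},{t1,t4},{t2,t3},{t2,t4},{t1,t2,t3},{t1,t2,t4}} W13={{t3},{t1,t2},{t1,t3},{t2,t3},{t2,t4},{t1,t2,t3},{t1,t2,t4}} W23={{t2},{t1,t2},{t1,t3},{t2,t3},{t2,t4},{t1,t2,t3},{t1,t2,t4}}
  W123={{t1,t2},{t1,t3},{t2,t3},{t2,t4},{t1,t2,t3},{t1,t2,t4}}
C dims 3,3,1; δ0: rk 2, SNF 1^2; δ1: rk 1, SNF 1^1
Ȟ^0: (3−2)−0=1 ⇒ Z
Ȟ^1: (3−1)−2=0 ⇒ 0
Ȟ^2: (1−0)−1=0 ⇒ 0
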